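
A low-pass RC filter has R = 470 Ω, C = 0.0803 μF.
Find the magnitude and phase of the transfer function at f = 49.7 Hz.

Step 1 — Angular frequency: ω = 2π·49.7 = 312.3 rad/s.
Step 2 — Transfer function: H(jω) = 1/(1 + jωRC).
Step 3 — Denominator: 1 + jωRC = 1 + j·312.3·470·8.03e-08 = 1 + j0.01179.
Step 4 — H = 0.9999 - j0.01178.
Step 5 — Magnitude: |H| = 0.9999 (-0.0 dB); phase: φ = -0.7°.

|H| = 0.9999 (-0.0 dB), φ = -0.7°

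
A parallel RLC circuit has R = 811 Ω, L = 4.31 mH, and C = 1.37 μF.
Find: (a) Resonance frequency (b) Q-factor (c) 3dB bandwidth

Step 1 — Resonance: ω₀ = 1/√(LC) = 1/√(0.00431·1.37e-06) = 1.301e+04 rad/s.
Step 2 — f₀ = ω₀/(2π) = 2071 Hz.
Step 3 — Parallel Q: Q = R/(ω₀L) = 811/(1.301e+04·0.00431) = 14.46.
Step 4 — Bandwidth: Δω = ω₀/Q = 900 rad/s; BW = Δω/(2π) = 143.2 Hz.

(a) f₀ = 2071 Hz  (b) Q = 14.46  (c) BW = 143.2 Hz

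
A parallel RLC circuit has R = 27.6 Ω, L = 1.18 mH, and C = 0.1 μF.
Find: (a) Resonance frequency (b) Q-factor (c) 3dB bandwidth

Step 1 — Resonance: ω₀ = 1/√(LC) = 1/√(0.00118·1e-07) = 9.206e+04 rad/s.
Step 2 — f₀ = ω₀/(2π) = 1.465e+04 Hz.
Step 3 — Parallel Q: Q = R/(ω₀L) = 27.6/(9.206e+04·0.00118) = 0.2541.
Step 4 — Bandwidth: Δω = ω₀/Q = 3.623e+05 rad/s; BW = Δω/(2π) = 5.766e+04 Hz.

(a) f₀ = 1.465e+04 Hz  (b) Q = 0.2541  (c) BW = 5.766e+04 Hz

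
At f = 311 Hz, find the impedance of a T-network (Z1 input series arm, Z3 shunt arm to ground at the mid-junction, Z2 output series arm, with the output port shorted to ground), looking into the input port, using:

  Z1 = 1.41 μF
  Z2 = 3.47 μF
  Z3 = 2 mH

Step 1 — Angular frequency: ω = 2π·f = 2π·311 = 1954 rad/s.
Step 2 — Component impedances:
  Z1: Z = 1/(jωC) = -j/(ω·C) = 0 - j362.9 Ω
  Z2: Z = 1/(jωC) = -j/(ω·C) = 0 - j147.5 Ω
  Z3: Z = jωL = j·1954·0.002 = 0 + j3.908 Ω
Step 3 — With the output port shorted to ground, the output series arm Z2 runs from the junction to ground; the shunt arm Z3 also runs from the junction to ground. They appear in parallel: Z3 || Z2 = 0 + j4.015 Ω.
Step 4 — Series with input arm Z1: Z_in = Z1 + (Z3 || Z2) = 0 - j358.9 Ω = 358.9∠-90.0° Ω.

Z = 0 - j358.9 Ω = 358.9∠-90.0° Ω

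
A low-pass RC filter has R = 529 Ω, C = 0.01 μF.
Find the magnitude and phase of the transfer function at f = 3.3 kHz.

Step 1 — Angular frequency: ω = 2π·3300 = 2.073e+04 rad/s.
Step 2 — Transfer function: H(jω) = 1/(1 + jωRC).
Step 3 — Denominator: 1 + jωRC = 1 + j·2.073e+04·529·1e-08 = 1 + j0.1097.
Step 4 — H = 0.9881 - j0.1084.
Step 5 — Magnitude: |H| = 0.994 (-0.1 dB); phase: φ = -6.3°.

|H| = 0.994 (-0.1 dB), φ = -6.3°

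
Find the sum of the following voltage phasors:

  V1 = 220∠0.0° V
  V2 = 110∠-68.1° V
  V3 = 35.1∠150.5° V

Step 1 — Convert each phasor to rectangular form:
  V1 = 220·(cos(0.0°) + j·sin(0.0°)) = 220 V
  V2 = 110·(cos(-68.1°) + j·sin(-68.1°)) = 41.03 - j102.1 V
  V3 = 35.1·(cos(150.5°) + j·sin(150.5°)) = -30.55 + j17.28 V
Step 2 — Sum components: V_total = 230.5 - j84.78 V.
Step 3 — Convert to polar: |V_total| = 245.6 V, ∠V_total = -20.2°.

V_total = 245.6∠-20.2° V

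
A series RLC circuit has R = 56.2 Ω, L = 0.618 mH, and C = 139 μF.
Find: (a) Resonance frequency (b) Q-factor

Step 1 — Resonance condition Im(Z)=0 gives ω₀ = 1/√(LC).
Step 2 — ω₀ = 1/√(0.000618·0.000139) = 3412 rad/s.
Step 3 — f₀ = ω₀/(2π) = 543 Hz.
Step 4 — Series Q: Q = ω₀L/R = 3412·0.000618/56.2 = 0.03752.

(a) f₀ = 543 Hz  (b) Q = 0.03752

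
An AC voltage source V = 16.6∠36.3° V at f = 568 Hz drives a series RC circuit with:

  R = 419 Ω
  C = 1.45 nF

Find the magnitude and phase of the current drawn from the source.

Step 1 — Angular frequency: ω = 2π·f = 2π·568 = 3569 rad/s.
Step 2 — Component impedances:
  R: Z = R = 419 Ω
  C: Z = 1/(jωC) = -j/(ω·C) = 0 - j1.932e+05 Ω
Step 3 — Series combination: Z_total = R + C = 419 - j1.932e+05 Ω = 1.932e+05∠-89.9° Ω.
Step 4 — Source phasor: V = 16.6∠36.3° V = 13.38 + j9.827 V.
Step 5 — Ohm's law: I = V / Z_total = (13.38 + j9.827) / (419 - j1.932e+05) = -5.07e-05 + j6.934e-05 A.
Step 6 — Convert to polar: |I| = 8.59e-05 A, ∠I = 126.2°.

I = 8.59e-05∠126.2° A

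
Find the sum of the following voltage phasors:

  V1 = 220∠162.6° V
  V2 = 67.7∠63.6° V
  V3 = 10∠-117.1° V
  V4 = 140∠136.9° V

Step 1 — Convert each phasor to rectangular form:
  V1 = 220·(cos(162.6°) + j·sin(162.6°)) = -209.9 + j65.79 V
  V2 = 67.7·(cos(63.6°) + j·sin(63.6°)) = 30.1 + j60.64 V
  V3 = 10·(cos(-117.1°) + j·sin(-117.1°)) = -4.555 - j8.902 V
  V4 = 140·(cos(136.9°) + j·sin(136.9°)) = -102.2 + j95.66 V
Step 2 — Sum components: V_total = -286.6 + j213.2 V.
Step 3 — Convert to polar: |V_total| = 357.2 V, ∠V_total = 143.4°.

V_total = 357.2∠143.4° V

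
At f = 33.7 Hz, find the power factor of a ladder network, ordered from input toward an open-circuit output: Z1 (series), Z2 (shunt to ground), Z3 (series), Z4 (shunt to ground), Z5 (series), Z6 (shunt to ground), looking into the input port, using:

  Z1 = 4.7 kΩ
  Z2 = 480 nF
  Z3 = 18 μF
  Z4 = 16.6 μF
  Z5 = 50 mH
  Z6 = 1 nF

Step 1 — Angular frequency: ω = 2π·f = 2π·33.7 = 211.7 rad/s.
Step 2 — Component impedances:
  Z1: Z = R = 4700 Ω
  Z2: Z = 1/(jωC) = -j/(ω·C) = 0 - j9839 Ω
  Z3: Z = 1/(jωC) = -j/(ω·C) = 0 - j262.4 Ω
  Z4: Z = 1/(jωC) = -j/(ω·C) = 0 - j284.5 Ω
  Z5: Z = jωL = j·211.7·0.05 = 0 + j10.59 Ω
  Z6: Z = 1/(jωC) = -j/(ω·C) = 0 - j4.723e+06 Ω
Step 3 — Ladder network (open output): work backward from the far end, alternating series and parallel combinations. Z_in = 4700 - j518.1 Ω = 4728∠-6.3° Ω.
Step 4 — Power factor: PF = cos(φ) = Re(Z)/|Z| = 4700/4728.5 = 0.994.
Step 5 — Type: Im(Z) = -518.1 ⇒ leading (phase φ = -6.3°).

PF = 0.994 (leading, φ = -6.3°)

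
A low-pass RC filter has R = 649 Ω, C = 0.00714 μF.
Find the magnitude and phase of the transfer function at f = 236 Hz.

Step 1 — Angular frequency: ω = 2π·236 = 1483 rad/s.
Step 2 — Transfer function: H(jω) = 1/(1 + jωRC).
Step 3 — Denominator: 1 + jωRC = 1 + j·1483·649·7.14e-09 = 1 + j0.006871.
Step 4 — H = 1 - j0.006871.
Step 5 — Magnitude: |H| = 1 (-0.0 dB); phase: φ = -0.4°.

|H| = 1 (-0.0 dB), φ = -0.4°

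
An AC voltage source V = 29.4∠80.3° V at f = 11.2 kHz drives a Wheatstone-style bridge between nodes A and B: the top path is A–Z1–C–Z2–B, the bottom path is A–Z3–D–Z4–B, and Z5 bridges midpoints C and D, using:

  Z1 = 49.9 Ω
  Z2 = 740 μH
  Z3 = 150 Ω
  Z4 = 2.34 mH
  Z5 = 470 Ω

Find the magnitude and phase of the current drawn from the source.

Step 1 — Angular frequency: ω = 2π·f = 2π·1.12e+04 = 7.037e+04 rad/s.
Step 2 — Component impedances:
  Z1: Z = R = 49.9 Ω
  Z2: Z = jωL = j·7.037e+04·0.00074 = 0 + j52.08 Ω
  Z3: Z = R = 150 Ω
  Z4: Z = jωL = j·7.037e+04·0.00234 = 0 + j164.7 Ω
  Z5: Z = R = 470 Ω
Step 3 — Bridge requires nodal analysis (the Z5 bridge couples midpoints C and D, so the two paths cannot be reduced to a simple series/parallel combination). Setting node B to ground and injecting 1 A at node A, the 3-node admittance system at A, C, D solves to V_A = Z_AB = 37.45 + j39.57 Ω = 54.48∠46.6° Ω.
Step 4 — Source phasor: V = 29.4∠80.3° V = 4.954 + j28.98 V.
Step 5 — Ohm's law: I = V / Z_total = (4.954 + j28.98) / (37.45 + j39.57) = 0.4488 + j0.2996 A.
Step 6 — Convert to polar: |I| = 0.5396 A, ∠I = 33.7°.

I = 0.5396∠33.7° A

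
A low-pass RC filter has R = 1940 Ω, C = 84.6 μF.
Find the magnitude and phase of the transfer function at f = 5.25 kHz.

Step 1 — Angular frequency: ω = 2π·5250 = 3.299e+04 rad/s.
Step 2 — Transfer function: H(jω) = 1/(1 + jωRC).
Step 3 — Denominator: 1 + jωRC = 1 + j·3.299e+04·1940·8.46e-05 = 1 + j5414.
Step 4 — H = 3.412e-08 - j0.0001847.
Step 5 — Magnitude: |H| = 0.0001847 (-74.7 dB); phase: φ = -90.0°.

|H| = 0.0001847 (-74.7 dB), φ = -90.0°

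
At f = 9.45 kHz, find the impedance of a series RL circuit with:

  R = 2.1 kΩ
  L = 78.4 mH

Step 1 — Angular frequency: ω = 2π·f = 2π·9450 = 5.938e+04 rad/s.
Step 2 — Component impedances:
  R: Z = R = 2100 Ω
  L: Z = jωL = j·5.938e+04·0.0784 = 0 + j4655 Ω
Step 3 — Series combination: Z_total = R + L = 2100 + j4655 Ω = 5107∠65.7° Ω.

Z = 2100 + j4655 Ω = 5107∠65.7° Ω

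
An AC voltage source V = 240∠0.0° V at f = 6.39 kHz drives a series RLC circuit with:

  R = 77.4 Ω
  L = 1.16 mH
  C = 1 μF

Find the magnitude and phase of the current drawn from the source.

Step 1 — Angular frequency: ω = 2π·f = 2π·6390 = 4.015e+04 rad/s.
Step 2 — Component impedances:
  R: Z = R = 77.4 Ω
  L: Z = jωL = j·4.015e+04·0.00116 = 0 + j46.57 Ω
  C: Z = 1/(jωC) = -j/(ω·C) = 0 - j24.91 Ω
Step 3 — Series combination: Z_total = R + L + C = 77.4 + j21.67 Ω = 80.38∠15.6° Ω.
Step 4 — Source phasor: V = 240∠0.0° V = 240 V.
Step 5 — Ohm's law: I = V / Z_total = (240) / (77.4 + j21.67) = 2.875 - j0.8049 A.
Step 6 — Convert to polar: |I| = 2.986 A, ∠I = -15.6°.

I = 2.986∠-15.6° A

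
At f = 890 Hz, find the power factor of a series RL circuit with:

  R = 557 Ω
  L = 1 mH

Step 1 — Angular frequency: ω = 2π·f = 2π·890 = 5592 rad/s.
Step 2 — Component impedances:
  R: Z = R = 557 Ω
  L: Z = jωL = j·5592·0.001 = 0 + j5.592 Ω
Step 3 — Series combination: Z_total = R + L = 557 + j5.592 Ω = 557∠0.6° Ω.
Step 4 — Power factor: PF = cos(φ) = Re(Z)/|Z| = 557/557.03 = 0.9999.
Step 5 — Type: Im(Z) = 5.592 ⇒ lagging (phase φ = 0.6°).

PF = 0.9999 (lagging, φ = 0.6°)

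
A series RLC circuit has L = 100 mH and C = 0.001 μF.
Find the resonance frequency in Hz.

Step 1 — Resonance condition Im(Z)=0 gives ω₀ = 1/√(LC).
Step 2 — ω₀ = 1/√(0.1·1e-09) = 1e+05 rad/s.
Step 3 — f₀ = ω₀/(2π) = 1.592e+04 Hz.

f₀ = 1.592e+04 Hz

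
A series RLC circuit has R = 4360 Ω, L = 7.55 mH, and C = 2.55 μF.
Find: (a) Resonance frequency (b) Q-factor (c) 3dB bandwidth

Step 1 — Resonance: ω₀ = 1/√(LC) = 1/√(0.00755·2.55e-06) = 7207 rad/s.
Step 2 — f₀ = ω₀/(2π) = 1147 Hz.
Step 3 — Series Q: Q = ω₀L/R = 7207·0.00755/4360 = 0.01248.
Step 4 — Bandwidth: Δω = ω₀/Q = 5.775e+05 rad/s; BW = Δω/(2π) = 9.191e+04 Hz.

(a) f₀ = 1147 Hz  (b) Q = 0.01248  (c) BW = 9.191e+04 Hz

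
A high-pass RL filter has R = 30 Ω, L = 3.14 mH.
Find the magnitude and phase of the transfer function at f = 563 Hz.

Step 1 — Angular frequency: ω = 2π·563 = 3537 rad/s.
Step 2 — Transfer function: H(jω) = jωL/(R + jωL).
Step 3 — Numerator jωL = j·11.11; denominator R + jωL = 30 + j11.11.
Step 4 — H = 0.1206 + j0.3256.
Step 5 — Magnitude: |H| = 0.3472 (-9.2 dB); phase: φ = 69.7°.

|H| = 0.3472 (-9.2 dB), φ = 69.7°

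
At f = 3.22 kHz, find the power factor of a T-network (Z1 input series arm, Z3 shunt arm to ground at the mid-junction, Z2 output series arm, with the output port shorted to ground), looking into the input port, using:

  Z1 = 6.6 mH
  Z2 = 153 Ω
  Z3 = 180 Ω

Step 1 — Angular frequency: ω = 2π·f = 2π·3220 = 2.023e+04 rad/s.
Step 2 — Component impedances:
  Z1: Z = jωL = j·2.023e+04·0.0066 = 0 + j133.5 Ω
  Z2: Z = R = 153 Ω
  Z3: Z = R = 180 Ω
Step 3 — With the output port shorted to ground, the output series arm Z2 runs from the junction to ground; the shunt arm Z3 also runs from the junction to ground. They appear in parallel: Z3 || Z2 = 82.7 Ω.
Step 4 — Series with input arm Z1: Z_in = Z1 + (Z3 || Z2) = 82.7 + j133.5 Ω = 157.1∠58.2° Ω.
Step 5 — Power factor: PF = cos(φ) = Re(Z)/|Z| = 82.703/157.07 = 0.5265.
Step 6 — Type: Im(Z) = 133.5 ⇒ lagging (phase φ = 58.2°).

PF = 0.5265 (lagging, φ = 58.2°)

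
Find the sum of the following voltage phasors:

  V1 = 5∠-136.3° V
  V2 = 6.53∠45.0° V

Step 1 — Convert each phasor to rectangular form:
  V1 = 5·(cos(-136.3°) + j·sin(-136.3°)) = -3.615 - j3.454 V
  V2 = 6.53·(cos(45.0°) + j·sin(45.0°)) = 4.617 + j4.617 V
Step 2 — Sum components: V_total = 1.003 + j1.163 V.
Step 3 — Convert to polar: |V_total| = 1.535 V, ∠V_total = 49.2°.

V_total = 1.535∠49.2° V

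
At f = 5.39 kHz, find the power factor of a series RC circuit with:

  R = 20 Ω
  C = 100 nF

Step 1 — Angular frequency: ω = 2π·f = 2π·5390 = 3.387e+04 rad/s.
Step 2 — Component impedances:
  R: Z = R = 20 Ω
  C: Z = 1/(jωC) = -j/(ω·C) = 0 - j295.3 Ω
Step 3 — Series combination: Z_total = R + C = 20 - j295.3 Ω = 296∠-86.1° Ω.
Step 4 — Power factor: PF = cos(φ) = Re(Z)/|Z| = 20/295.95 = 0.06758.
Step 5 — Type: Im(Z) = -295.3 ⇒ leading (phase φ = -86.1°).

PF = 0.06758 (leading, φ = -86.1°)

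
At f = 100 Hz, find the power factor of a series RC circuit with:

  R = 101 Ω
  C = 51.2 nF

Step 1 — Angular frequency: ω = 2π·f = 2π·100 = 628.3 rad/s.
Step 2 — Component impedances:
  R: Z = R = 101 Ω
  C: Z = 1/(jωC) = -j/(ω·C) = 0 - j3.108e+04 Ω
Step 3 — Series combination: Z_total = R + C = 101 - j3.108e+04 Ω = 3.109e+04∠-89.8° Ω.
Step 4 — Power factor: PF = cos(φ) = Re(Z)/|Z| = 101/3.109e+04 = 0.003249.
Step 5 — Type: Im(Z) = -3.108e+04 ⇒ leading (phase φ = -89.8°).

PF = 0.003249 (leading, φ = -89.8°)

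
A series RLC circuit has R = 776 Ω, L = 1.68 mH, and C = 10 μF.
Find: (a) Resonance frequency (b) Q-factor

Step 1 — Resonance condition Im(Z)=0 gives ω₀ = 1/√(LC).
Step 2 — ω₀ = 1/√(0.00168·1e-05) = 7715 rad/s.
Step 3 — f₀ = ω₀/(2π) = 1228 Hz.
Step 4 — Series Q: Q = ω₀L/R = 7715·0.00168/776 = 0.0167.

(a) f₀ = 1228 Hz  (b) Q = 0.0167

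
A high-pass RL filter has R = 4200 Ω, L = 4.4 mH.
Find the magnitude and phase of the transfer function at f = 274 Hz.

Step 1 — Angular frequency: ω = 2π·274 = 1722 rad/s.
Step 2 — Transfer function: H(jω) = jωL/(R + jωL).
Step 3 — Numerator jωL = j·7.575; denominator R + jωL = 4200 + j7.575.
Step 4 — H = 3.253e-06 + j0.001804.
Step 5 — Magnitude: |H| = 0.001804 (-54.9 dB); phase: φ = 89.9°.

|H| = 0.001804 (-54.9 dB), φ = 89.9°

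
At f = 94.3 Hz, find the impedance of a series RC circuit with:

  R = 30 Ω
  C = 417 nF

Step 1 — Angular frequency: ω = 2π·f = 2π·94.3 = 592.5 rad/s.
Step 2 — Component impedances:
  R: Z = R = 30 Ω
  C: Z = 1/(jωC) = -j/(ω·C) = 0 - j4047 Ω
Step 3 — Series combination: Z_total = R + C = 30 - j4047 Ω = 4047∠-89.6° Ω.

Z = 30 - j4047 Ω = 4047∠-89.6° Ω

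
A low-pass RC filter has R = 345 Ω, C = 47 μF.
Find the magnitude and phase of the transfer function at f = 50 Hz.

Step 1 — Angular frequency: ω = 2π·50 = 314.2 rad/s.
Step 2 — Transfer function: H(jω) = 1/(1 + jωRC).
Step 3 — Denominator: 1 + jωRC = 1 + j·314.2·345·4.7e-05 = 1 + j5.094.
Step 4 — H = 0.03711 - j0.189.
Step 5 — Magnitude: |H| = 0.1926 (-14.3 dB); phase: φ = -78.9°.

|H| = 0.1926 (-14.3 dB), φ = -78.9°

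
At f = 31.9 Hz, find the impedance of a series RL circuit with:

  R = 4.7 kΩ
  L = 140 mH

Step 1 — Angular frequency: ω = 2π·f = 2π·31.9 = 200.4 rad/s.
Step 2 — Component impedances:
  R: Z = R = 4700 Ω
  L: Z = jωL = j·200.4·0.14 = 0 + j28.06 Ω
Step 3 — Series combination: Z_total = R + L = 4700 + j28.06 Ω = 4700∠0.3° Ω.

Z = 4700 + j28.06 Ω = 4700∠0.3° Ω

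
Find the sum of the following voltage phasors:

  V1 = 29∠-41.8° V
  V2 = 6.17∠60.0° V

Step 1 — Convert each phasor to rectangular form:
  V1 = 29·(cos(-41.8°) + j·sin(-41.8°)) = 21.62 - j19.33 V
  V2 = 6.17·(cos(60.0°) + j·sin(60.0°)) = 3.085 + j5.343 V
Step 2 — Sum components: V_total = 24.7 - j13.99 V.
Step 3 — Convert to polar: |V_total| = 28.39 V, ∠V_total = -29.5°.

V_total = 28.39∠-29.5° V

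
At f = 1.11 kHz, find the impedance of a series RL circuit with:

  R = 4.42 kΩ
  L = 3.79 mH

Step 1 — Angular frequency: ω = 2π·f = 2π·1110 = 6974 rad/s.
Step 2 — Component impedances:
  R: Z = R = 4420 Ω
  L: Z = jωL = j·6974·0.00379 = 0 + j26.43 Ω
Step 3 — Series combination: Z_total = R + L = 4420 + j26.43 Ω = 4420∠0.3° Ω.

Z = 4420 + j26.43 Ω = 4420∠0.3° Ω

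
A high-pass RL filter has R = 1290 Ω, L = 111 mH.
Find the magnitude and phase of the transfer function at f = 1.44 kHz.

Step 1 — Angular frequency: ω = 2π·1440 = 9048 rad/s.
Step 2 — Transfer function: H(jω) = jωL/(R + jωL).
Step 3 — Numerator jωL = j·1004; denominator R + jωL = 1290 + j1004.
Step 4 — H = 0.3774 + j0.4847.
Step 5 — Magnitude: |H| = 0.6143 (-4.2 dB); phase: φ = 52.1°.

|H| = 0.6143 (-4.2 dB), φ = 52.1°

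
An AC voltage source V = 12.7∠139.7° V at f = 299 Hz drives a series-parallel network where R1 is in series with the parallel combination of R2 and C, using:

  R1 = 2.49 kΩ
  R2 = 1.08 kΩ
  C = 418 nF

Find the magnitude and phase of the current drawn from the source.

Step 1 — Angular frequency: ω = 2π·f = 2π·299 = 1879 rad/s.
Step 2 — Component impedances:
  R1: Z = R = 2490 Ω
  R2: Z = R = 1080 Ω
  C: Z = 1/(jωC) = -j/(ω·C) = 0 - j1273 Ω
Step 3 — Parallel branch: R2 || C = 1/(1/R2 + 1/C) = 628.2 - j532.8 Ω.
Step 4 — Series with R1: Z_total = R1 + (R2 || C) = 3118 - j532.8 Ω = 3163∠-9.7° Ω.
Step 5 — Source phasor: V = 12.7∠139.7° V = -9.686 + j8.214 V.
Step 6 — Ohm's law: I = V / Z_total = (-9.686 + j8.214) / (3118 - j532.8) = -0.003455 + j0.002044 A.
Step 7 — Convert to polar: |I| = 0.004015 A, ∠I = 149.4°.

I = 0.004015∠149.4° A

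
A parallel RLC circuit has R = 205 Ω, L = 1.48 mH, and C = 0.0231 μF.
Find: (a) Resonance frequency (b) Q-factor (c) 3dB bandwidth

Step 1 — Resonance: ω₀ = 1/√(LC) = 1/√(0.00148·2.31e-08) = 1.71e+05 rad/s.
Step 2 — f₀ = ω₀/(2π) = 2.722e+04 Hz.
Step 3 — Parallel Q: Q = R/(ω₀L) = 205/(1.71e+05·0.00148) = 0.8099.
Step 4 — Bandwidth: Δω = ω₀/Q = 2.112e+05 rad/s; BW = Δω/(2π) = 3.361e+04 Hz.

(a) f₀ = 2.722e+04 Hz  (b) Q = 0.8099  (c) BW = 3.361e+04 Hz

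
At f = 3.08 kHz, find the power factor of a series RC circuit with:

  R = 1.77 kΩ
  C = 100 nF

Step 1 — Angular frequency: ω = 2π·f = 2π·3080 = 1.935e+04 rad/s.
Step 2 — Component impedances:
  R: Z = R = 1770 Ω
  C: Z = 1/(jωC) = -j/(ω·C) = 0 - j516.7 Ω
Step 3 — Series combination: Z_total = R + C = 1770 - j516.7 Ω = 1844∠-16.3° Ω.
Step 4 — Power factor: PF = cos(φ) = Re(Z)/|Z| = 1770/1844 = 0.9599.
Step 5 — Type: Im(Z) = -516.7 ⇒ leading (phase φ = -16.3°).

PF = 0.9599 (leading, φ = -16.3°)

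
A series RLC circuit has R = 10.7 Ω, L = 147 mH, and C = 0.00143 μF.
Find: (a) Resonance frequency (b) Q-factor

Step 1 — Resonance condition Im(Z)=0 gives ω₀ = 1/√(LC).
Step 2 — ω₀ = 1/√(0.147·1.43e-09) = 6.897e+04 rad/s.
Step 3 — f₀ = ω₀/(2π) = 1.098e+04 Hz.
Step 4 — Series Q: Q = ω₀L/R = 6.897e+04·0.147/10.7 = 947.6.

(a) f₀ = 1.098e+04 Hz  (b) Q = 947.6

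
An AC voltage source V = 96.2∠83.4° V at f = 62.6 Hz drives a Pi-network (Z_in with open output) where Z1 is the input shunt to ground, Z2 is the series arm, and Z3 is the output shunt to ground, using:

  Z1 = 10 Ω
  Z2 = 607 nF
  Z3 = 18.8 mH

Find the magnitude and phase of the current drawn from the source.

Step 1 — Angular frequency: ω = 2π·f = 2π·62.6 = 393.3 rad/s.
Step 2 — Component impedances:
  Z1: Z = R = 10 Ω
  Z2: Z = 1/(jωC) = -j/(ω·C) = 0 - j4188 Ω
  Z3: Z = jωL = j·393.3·0.0188 = 0 + j7.395 Ω
Step 3 — With open output, the series arm Z2 and the output shunt Z3 appear in series to ground: Z2 + Z3 = 0 - j4181 Ω.
Step 4 — Parallel with input shunt Z1: Z_in = Z1 || (Z2 + Z3) = 10 - j0.02392 Ω = 10∠-0.1° Ω.
Step 5 — Source phasor: V = 96.2∠83.4° V = 11.06 + j95.56 V.
Step 6 — Ohm's law: I = V / Z_total = (11.06 + j95.56) / (10 - j0.02392) = 1.083 + j9.559 A.
Step 7 — Convert to polar: |I| = 9.62 A, ∠I = 83.5°.

I = 9.62∠83.5° A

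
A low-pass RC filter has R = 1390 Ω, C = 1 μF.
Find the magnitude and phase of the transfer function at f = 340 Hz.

Step 1 — Angular frequency: ω = 2π·340 = 2136 rad/s.
Step 2 — Transfer function: H(jω) = 1/(1 + jωRC).
Step 3 — Denominator: 1 + jωRC = 1 + j·2136·1390·1e-06 = 1 + j2.969.
Step 4 — H = 0.1019 - j0.3025.
Step 5 — Magnitude: |H| = 0.3192 (-9.9 dB); phase: φ = -71.4°.

|H| = 0.3192 (-9.9 dB), φ = -71.4°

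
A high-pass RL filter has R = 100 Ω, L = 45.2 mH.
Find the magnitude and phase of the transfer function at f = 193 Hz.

Step 1 — Angular frequency: ω = 2π·193 = 1213 rad/s.
Step 2 — Transfer function: H(jω) = jωL/(R + jωL).
Step 3 — Numerator jωL = j·54.81; denominator R + jωL = 100 + j54.81.
Step 4 — H = 0.231 + j0.4215.
Step 5 — Magnitude: |H| = 0.4807 (-6.4 dB); phase: φ = 61.3°.

|H| = 0.4807 (-6.4 dB), φ = 61.3°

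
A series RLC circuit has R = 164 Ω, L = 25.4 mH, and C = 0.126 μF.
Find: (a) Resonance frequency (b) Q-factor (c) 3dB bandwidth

Step 1 — Resonance: ω₀ = 1/√(LC) = 1/√(0.0254·1.26e-07) = 1.768e+04 rad/s.
Step 2 — f₀ = ω₀/(2π) = 2813 Hz.
Step 3 — Series Q: Q = ω₀L/R = 1.768e+04·0.0254/164 = 2.738.
Step 4 — Bandwidth: Δω = ω₀/Q = 6457 rad/s; BW = Δω/(2π) = 1028 Hz.

(a) f₀ = 2813 Hz  (b) Q = 2.738  (c) BW = 1028 Hz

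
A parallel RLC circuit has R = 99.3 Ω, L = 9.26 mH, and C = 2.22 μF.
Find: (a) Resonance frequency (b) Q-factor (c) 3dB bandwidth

Step 1 — Resonance: ω₀ = 1/√(LC) = 1/√(0.00926·2.22e-06) = 6975 rad/s.
Step 2 — f₀ = ω₀/(2π) = 1110 Hz.
Step 3 — Parallel Q: Q = R/(ω₀L) = 99.3/(6975·0.00926) = 1.538.
Step 4 — Bandwidth: Δω = ω₀/Q = 4536 rad/s; BW = Δω/(2π) = 722 Hz.

(a) f₀ = 1110 Hz  (b) Q = 1.538  (c) BW = 722 Hz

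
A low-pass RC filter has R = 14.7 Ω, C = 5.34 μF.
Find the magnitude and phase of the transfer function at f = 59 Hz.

Step 1 — Angular frequency: ω = 2π·59 = 370.7 rad/s.
Step 2 — Transfer function: H(jω) = 1/(1 + jωRC).
Step 3 — Denominator: 1 + jωRC = 1 + j·370.7·14.7·5.34e-06 = 1 + j0.0291.
Step 4 — H = 0.9992 - j0.02908.
Step 5 — Magnitude: |H| = 0.9996 (-0.0 dB); phase: φ = -1.7°.

|H| = 0.9996 (-0.0 dB), φ = -1.7°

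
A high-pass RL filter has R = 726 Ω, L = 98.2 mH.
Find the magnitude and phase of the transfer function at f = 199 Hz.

Step 1 — Angular frequency: ω = 2π·199 = 1250 rad/s.
Step 2 — Transfer function: H(jω) = jωL/(R + jωL).
Step 3 — Numerator jωL = j·122.8; denominator R + jωL = 726 + j122.8.
Step 4 — H = 0.02781 + j0.1644.
Step 5 — Magnitude: |H| = 0.1668 (-15.6 dB); phase: φ = 80.4°.

|H| = 0.1668 (-15.6 dB), φ = 80.4°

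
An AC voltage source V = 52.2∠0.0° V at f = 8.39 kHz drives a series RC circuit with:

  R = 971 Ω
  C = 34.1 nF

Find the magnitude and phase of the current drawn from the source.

Step 1 — Angular frequency: ω = 2π·f = 2π·8390 = 5.272e+04 rad/s.
Step 2 — Component impedances:
  R: Z = R = 971 Ω
  C: Z = 1/(jωC) = -j/(ω·C) = 0 - j556.3 Ω
Step 3 — Series combination: Z_total = R + C = 971 - j556.3 Ω = 1119∠-29.8° Ω.
Step 4 — Source phasor: V = 52.2∠0.0° V = 52.2 V.
Step 5 — Ohm's law: I = V / Z_total = (52.2) / (971 - j556.3) = 0.04047 + j0.02319 A.
Step 6 — Convert to polar: |I| = 0.04665 A, ∠I = 29.8°.

I = 0.04665∠29.8° A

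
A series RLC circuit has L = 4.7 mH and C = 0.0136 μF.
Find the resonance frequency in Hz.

Step 1 — Resonance condition Im(Z)=0 gives ω₀ = 1/√(LC).
Step 2 — ω₀ = 1/√(0.0047·1.36e-08) = 1.251e+05 rad/s.
Step 3 — f₀ = ω₀/(2π) = 1.991e+04 Hz.

f₀ = 1.991e+04 Hz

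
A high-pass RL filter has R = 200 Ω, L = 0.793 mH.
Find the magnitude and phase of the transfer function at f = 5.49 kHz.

Step 1 — Angular frequency: ω = 2π·5490 = 3.449e+04 rad/s.
Step 2 — Transfer function: H(jω) = jωL/(R + jωL).
Step 3 — Numerator jωL = j·27.35; denominator R + jωL = 200 + j27.35.
Step 4 — H = 0.01836 + j0.1343.
Step 5 — Magnitude: |H| = 0.1355 (-17.4 dB); phase: φ = 82.2°.

|H| = 0.1355 (-17.4 dB), φ = 82.2°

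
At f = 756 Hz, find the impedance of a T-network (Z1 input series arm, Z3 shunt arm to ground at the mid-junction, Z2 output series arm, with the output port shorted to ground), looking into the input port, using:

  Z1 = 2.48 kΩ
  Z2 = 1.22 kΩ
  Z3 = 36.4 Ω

Step 1 — Angular frequency: ω = 2π·f = 2π·756 = 4750 rad/s.
Step 2 — Component impedances:
  Z1: Z = R = 2480 Ω
  Z2: Z = R = 1220 Ω
  Z3: Z = R = 36.4 Ω
Step 3 — With the output port shorted to ground, the output series arm Z2 runs from the junction to ground; the shunt arm Z3 also runs from the junction to ground. They appear in parallel: Z3 || Z2 = 35.35 Ω.
Step 4 — Series with input arm Z1: Z_in = Z1 + (Z3 || Z2) = 2515 Ω = 2515∠0.0° Ω.

Z = 2515 Ω = 2515∠0.0° Ω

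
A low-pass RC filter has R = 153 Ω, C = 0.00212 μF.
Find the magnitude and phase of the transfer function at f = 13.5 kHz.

Step 1 — Angular frequency: ω = 2π·1.35e+04 = 8.482e+04 rad/s.
Step 2 — Transfer function: H(jω) = 1/(1 + jωRC).
Step 3 — Denominator: 1 + jωRC = 1 + j·8.482e+04·153·2.12e-09 = 1 + j0.02751.
Step 4 — H = 0.9992 - j0.02749.
Step 5 — Magnitude: |H| = 0.9996 (-0.0 dB); phase: φ = -1.6°.

|H| = 0.9996 (-0.0 dB), φ = -1.6°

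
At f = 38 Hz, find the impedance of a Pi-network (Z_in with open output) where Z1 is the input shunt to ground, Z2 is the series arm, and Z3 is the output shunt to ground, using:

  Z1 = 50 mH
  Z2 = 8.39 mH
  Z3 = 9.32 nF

Step 1 — Angular frequency: ω = 2π·f = 2π·38 = 238.8 rad/s.
Step 2 — Component impedances:
  Z1: Z = jωL = j·238.8·0.05 = 0 + j11.94 Ω
  Z2: Z = jωL = j·238.8·0.00839 = 0 + j2.003 Ω
  Z3: Z = 1/(jωC) = -j/(ω·C) = 0 - j4.494e+05 Ω
Step 3 — With open output, the series arm Z2 and the output shunt Z3 appear in series to ground: Z2 + Z3 = 0 - j4.494e+05 Ω.
Step 4 — Parallel with input shunt Z1: Z_in = Z1 || (Z2 + Z3) = 0 + j11.94 Ω = 11.94∠90.0° Ω.

Z = 0 + j11.94 Ω = 11.94∠90.0° Ω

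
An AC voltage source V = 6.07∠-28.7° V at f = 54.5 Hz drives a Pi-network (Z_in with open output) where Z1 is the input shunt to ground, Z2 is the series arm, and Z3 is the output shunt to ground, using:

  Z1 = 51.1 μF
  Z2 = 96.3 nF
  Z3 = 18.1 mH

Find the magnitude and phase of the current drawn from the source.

Step 1 — Angular frequency: ω = 2π·f = 2π·54.5 = 342.4 rad/s.
Step 2 — Component impedances:
  Z1: Z = 1/(jωC) = -j/(ω·C) = 0 - j57.15 Ω
  Z2: Z = 1/(jωC) = -j/(ω·C) = 0 - j3.032e+04 Ω
  Z3: Z = jωL = j·342.4·0.0181 = 0 + j6.198 Ω
Step 3 — With open output, the series arm Z2 and the output shunt Z3 appear in series to ground: Z2 + Z3 = 0 - j3.032e+04 Ω.
Step 4 — Parallel with input shunt Z1: Z_in = Z1 || (Z2 + Z3) = 0 - j57.04 Ω = 57.04∠-90.0° Ω.
Step 5 — Source phasor: V = 6.07∠-28.7° V = 5.324 - j2.915 V.
Step 6 — Ohm's law: I = V / Z_total = (5.324 - j2.915) / (0 - j57.04) = 0.0511 + j0.09334 A.
Step 7 — Convert to polar: |I| = 0.1064 A, ∠I = 61.3°.

I = 0.1064∠61.3° A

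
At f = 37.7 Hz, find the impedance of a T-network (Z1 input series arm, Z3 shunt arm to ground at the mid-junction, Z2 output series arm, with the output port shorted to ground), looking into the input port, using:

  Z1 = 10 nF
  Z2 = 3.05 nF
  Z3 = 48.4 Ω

Step 1 — Angular frequency: ω = 2π·f = 2π·37.7 = 236.9 rad/s.
Step 2 — Component impedances:
  Z1: Z = 1/(jωC) = -j/(ω·C) = 0 - j4.222e+05 Ω
  Z2: Z = 1/(jωC) = -j/(ω·C) = 0 - j1.384e+06 Ω
  Z3: Z = R = 48.4 Ω
Step 3 — With the output port shorted to ground, the output series arm Z2 runs from the junction to ground; the shunt arm Z3 also runs from the junction to ground. They appear in parallel: Z3 || Z2 = 48.4 - j0.001692 Ω.
Step 4 — Series with input arm Z1: Z_in = Z1 + (Z3 || Z2) = 48.4 - j4.222e+05 Ω = 4.222e+05∠-90.0° Ω.

Z = 48.4 - j4.222e+05 Ω = 4.222e+05∠-90.0° Ω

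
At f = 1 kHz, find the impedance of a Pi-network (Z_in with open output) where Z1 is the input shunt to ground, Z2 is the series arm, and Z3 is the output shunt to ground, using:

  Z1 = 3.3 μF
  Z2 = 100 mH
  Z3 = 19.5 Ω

Step 1 — Angular frequency: ω = 2π·f = 2π·1000 = 6283 rad/s.
Step 2 — Component impedances:
  Z1: Z = 1/(jωC) = -j/(ω·C) = 0 - j48.23 Ω
  Z2: Z = jωL = j·6283·0.1 = 0 + j628.3 Ω
  Z3: Z = R = 19.5 Ω
Step 3 — With open output, the series arm Z2 and the output shunt Z3 appear in series to ground: Z2 + Z3 = 19.5 + j628.3 Ω.
Step 4 — Parallel with input shunt Z1: Z_in = Z1 || (Z2 + Z3) = 0.1346 - j52.23 Ω = 52.23∠-89.9° Ω.

Z = 0.1346 - j52.23 Ω = 52.23∠-89.9° Ω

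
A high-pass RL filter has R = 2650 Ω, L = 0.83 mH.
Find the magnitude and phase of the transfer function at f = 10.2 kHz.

Step 1 — Angular frequency: ω = 2π·1.02e+04 = 6.409e+04 rad/s.
Step 2 — Transfer function: H(jω) = jωL/(R + jωL).
Step 3 — Numerator jωL = j·53.19; denominator R + jωL = 2650 + j53.19.
Step 4 — H = 0.0004028 + j0.02006.
Step 5 — Magnitude: |H| = 0.02007 (-33.9 dB); phase: φ = 88.9°.

|H| = 0.02007 (-33.9 dB), φ = 88.9°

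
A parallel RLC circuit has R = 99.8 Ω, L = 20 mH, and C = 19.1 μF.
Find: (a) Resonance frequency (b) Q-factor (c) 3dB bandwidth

Step 1 — Resonance: ω₀ = 1/√(LC) = 1/√(0.02·1.91e-05) = 1618 rad/s.
Step 2 — f₀ = ω₀/(2π) = 257.5 Hz.
Step 3 — Parallel Q: Q = R/(ω₀L) = 99.8/(1618·0.02) = 3.084.
Step 4 — Bandwidth: Δω = ω₀/Q = 524.6 rad/s; BW = Δω/(2π) = 83.49 Hz.

(a) f₀ = 257.5 Hz  (b) Q = 3.084  (c) BW = 83.49 Hz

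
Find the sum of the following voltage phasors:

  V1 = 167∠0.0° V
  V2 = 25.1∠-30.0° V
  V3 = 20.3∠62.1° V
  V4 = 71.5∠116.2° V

Step 1 — Convert each phasor to rectangular form:
  V1 = 167·(cos(0.0°) + j·sin(0.0°)) = 167 V
  V2 = 25.1·(cos(-30.0°) + j·sin(-30.0°)) = 21.74 - j12.55 V
  V3 = 20.3·(cos(62.1°) + j·sin(62.1°)) = 9.499 + j17.94 V
  V4 = 71.5·(cos(116.2°) + j·sin(116.2°)) = -31.57 + j64.15 V
Step 2 — Sum components: V_total = 166.7 + j69.54 V.
Step 3 — Convert to polar: |V_total| = 180.6 V, ∠V_total = 22.6°.

V_total = 180.6∠22.6° V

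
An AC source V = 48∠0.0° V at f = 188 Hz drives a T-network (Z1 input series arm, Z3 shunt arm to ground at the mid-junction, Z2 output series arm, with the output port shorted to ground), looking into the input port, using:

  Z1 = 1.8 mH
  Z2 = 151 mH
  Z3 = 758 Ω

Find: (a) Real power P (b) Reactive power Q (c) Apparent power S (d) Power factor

Step 1 — Angular frequency: ω = 2π·f = 2π·188 = 1181 rad/s.
Step 2 — Component impedances:
  Z1: Z = jωL = j·1181·0.0018 = 0 + j2.126 Ω
  Z2: Z = jωL = j·1181·0.151 = 0 + j178.4 Ω
  Z3: Z = R = 758 Ω
Step 3 — With the output port shorted to ground, the output series arm Z2 runs from the junction to ground; the shunt arm Z3 also runs from the junction to ground. They appear in parallel: Z3 || Z2 = 39.77 + j169 Ω.
Step 4 — Series with input arm Z1: Z_in = Z1 + (Z3 || Z2) = 39.77 + j171.1 Ω = 175.7∠76.9° Ω.
Step 5 — Source phasor: V = 48∠0.0° V = 48 V.
Step 6 — Current: I = V / Z = 0.06184 - j0.2661 A = 0.2732∠-76.9° A.
Step 7 — Complex power: S = V·I* = 2.968 + j12.77 VA.
Step 8 — Real power: P = Re(S) = 2.968 W.
Step 9 — Reactive power: Q = Im(S) = 12.77 VAR.
Step 10 — Apparent power: |S| = 13.11 VA.
Step 11 — Power factor: PF = P/|S| = 0.2264 (lagging).

(a) P = 2.968 W  (b) Q = 12.77 VAR  (c) S = 13.11 VA  (d) PF = 0.2264 (lagging)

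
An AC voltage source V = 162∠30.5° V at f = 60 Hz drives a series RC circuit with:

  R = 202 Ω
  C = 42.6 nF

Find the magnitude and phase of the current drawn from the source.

Step 1 — Angular frequency: ω = 2π·f = 2π·60 = 377 rad/s.
Step 2 — Component impedances:
  R: Z = R = 202 Ω
  C: Z = 1/(jωC) = -j/(ω·C) = 0 - j6.227e+04 Ω
Step 3 — Series combination: Z_total = R + C = 202 - j6.227e+04 Ω = 6.227e+04∠-89.8° Ω.
Step 4 — Source phasor: V = 162∠30.5° V = 139.6 + j82.22 V.
Step 5 — Ohm's law: I = V / Z_total = (139.6 + j82.22) / (202 - j6.227e+04) = -0.001313 + j0.002246 A.
Step 6 — Convert to polar: |I| = 0.002602 A, ∠I = 120.3°.

I = 0.002602∠120.3° A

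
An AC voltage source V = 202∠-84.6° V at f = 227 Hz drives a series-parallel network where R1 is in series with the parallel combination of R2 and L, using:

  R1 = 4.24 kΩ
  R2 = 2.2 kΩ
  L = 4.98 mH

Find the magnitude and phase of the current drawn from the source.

Step 1 — Angular frequency: ω = 2π·f = 2π·227 = 1426 rad/s.
Step 2 — Component impedances:
  R1: Z = R = 4240 Ω
  R2: Z = R = 2200 Ω
  L: Z = jωL = j·1426·0.00498 = 0 + j7.103 Ω
Step 3 — Parallel branch: R2 || L = 1/(1/R2 + 1/L) = 0.02293 + j7.103 Ω.
Step 4 — Series with R1: Z_total = R1 + (R2 || L) = 4240 + j7.103 Ω = 4240∠0.1° Ω.
Step 5 — Source phasor: V = 202∠-84.6° V = 19.01 - j201.1 V.
Step 6 — Ohm's law: I = V / Z_total = (19.01 - j201.1) / (4240 + j7.103) = 0.004404 - j0.04744 A.
Step 7 — Convert to polar: |I| = 0.04764 A, ∠I = -84.7°.

I = 0.04764∠-84.7° A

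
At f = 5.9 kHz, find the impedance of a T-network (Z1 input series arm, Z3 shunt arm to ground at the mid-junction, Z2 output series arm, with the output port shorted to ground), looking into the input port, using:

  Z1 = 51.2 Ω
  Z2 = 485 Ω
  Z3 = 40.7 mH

Step 1 — Angular frequency: ω = 2π·f = 2π·5900 = 3.707e+04 rad/s.
Step 2 — Component impedances:
  Z1: Z = R = 51.2 Ω
  Z2: Z = R = 485 Ω
  Z3: Z = jωL = j·3.707e+04·0.0407 = 0 + j1509 Ω
Step 3 — With the output port shorted to ground, the output series arm Z2 runs from the junction to ground; the shunt arm Z3 also runs from the junction to ground. They appear in parallel: Z3 || Z2 = 439.6 + j141.3 Ω.
Step 4 — Series with input arm Z1: Z_in = Z1 + (Z3 || Z2) = 490.8 + j141.3 Ω = 510.7∠16.1° Ω.

Z = 490.8 + j141.3 Ω = 510.7∠16.1° Ω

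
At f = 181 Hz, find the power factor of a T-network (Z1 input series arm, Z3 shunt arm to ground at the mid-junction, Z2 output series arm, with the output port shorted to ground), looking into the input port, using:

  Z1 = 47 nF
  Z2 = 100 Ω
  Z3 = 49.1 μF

Step 1 — Angular frequency: ω = 2π·f = 2π·181 = 1137 rad/s.
Step 2 — Component impedances:
  Z1: Z = 1/(jωC) = -j/(ω·C) = 0 - j1.871e+04 Ω
  Z2: Z = R = 100 Ω
  Z3: Z = 1/(jωC) = -j/(ω·C) = 0 - j17.91 Ω
Step 3 — With the output port shorted to ground, the output series arm Z2 runs from the junction to ground; the shunt arm Z3 also runs from the junction to ground. They appear in parallel: Z3 || Z2 = 3.107 - j17.35 Ω.
Step 4 — Series with input arm Z1: Z_in = Z1 + (Z3 || Z2) = 3.107 - j1.873e+04 Ω = 1.873e+04∠-90.0° Ω.
Step 5 — Power factor: PF = cos(φ) = Re(Z)/|Z| = 3.107/1.873e+04 = 0.0001659.
Step 6 — Type: Im(Z) = -1.873e+04 ⇒ leading (phase φ = -90.0°).

PF = 0.0001659 (leading, φ = -90.0°)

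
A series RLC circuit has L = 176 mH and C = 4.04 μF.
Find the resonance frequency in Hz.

Step 1 — Resonance condition Im(Z)=0 gives ω₀ = 1/√(LC).
Step 2 — ω₀ = 1/√(0.176·4.04e-06) = 1186 rad/s.
Step 3 — f₀ = ω₀/(2π) = 188.7 Hz.

f₀ = 188.7 Hz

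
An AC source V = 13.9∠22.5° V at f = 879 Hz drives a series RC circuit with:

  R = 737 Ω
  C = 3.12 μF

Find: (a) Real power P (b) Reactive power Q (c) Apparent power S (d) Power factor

Step 1 — Angular frequency: ω = 2π·f = 2π·879 = 5523 rad/s.
Step 2 — Component impedances:
  R: Z = R = 737 Ω
  C: Z = 1/(jωC) = -j/(ω·C) = 0 - j58.03 Ω
Step 3 — Series combination: Z_total = R + C = 737 - j58.03 Ω = 739.3∠-4.5° Ω.
Step 4 — Source phasor: V = 13.9∠22.5° V = 12.84 + j5.319 V.
Step 5 — Current: I = V / Z = 0.01675 + j0.008537 A = 0.0188∠27.0° A.
Step 6 — Complex power: S = V·I* = 0.2605 - j0.02052 VA.
Step 7 — Real power: P = Re(S) = 0.2605 W.
Step 8 — Reactive power: Q = Im(S) = -0.02052 VAR.
Step 9 — Apparent power: |S| = 0.2613 VA.
Step 10 — Power factor: PF = P/|S| = 0.9969 (leading).

(a) P = 0.2605 W  (b) Q = -0.02052 VAR  (c) S = 0.2613 VA  (d) PF = 0.9969 (leading)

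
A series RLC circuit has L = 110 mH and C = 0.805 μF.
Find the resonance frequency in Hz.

Step 1 — Resonance condition Im(Z)=0 gives ω₀ = 1/√(LC).
Step 2 — ω₀ = 1/√(0.11·8.05e-07) = 3361 rad/s.
Step 3 — f₀ = ω₀/(2π) = 534.8 Hz.

f₀ = 534.8 Hz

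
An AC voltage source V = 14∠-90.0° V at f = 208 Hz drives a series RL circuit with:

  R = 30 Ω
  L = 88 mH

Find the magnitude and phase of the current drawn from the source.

Step 1 — Angular frequency: ω = 2π·f = 2π·208 = 1307 rad/s.
Step 2 — Component impedances:
  R: Z = R = 30 Ω
  L: Z = jωL = j·1307·0.088 = 0 + j115 Ω
Step 3 — Series combination: Z_total = R + L = 30 + j115 Ω = 118.9∠75.4° Ω.
Step 4 — Source phasor: V = 14∠-90.0° V = 0 - j14 V.
Step 5 — Ohm's law: I = V / Z_total = (0 - j14) / (30 + j115) = -0.114 - j0.02973 A.
Step 6 — Convert to polar: |I| = 0.1178 A, ∠I = -165.4°.

I = 0.1178∠-165.4° A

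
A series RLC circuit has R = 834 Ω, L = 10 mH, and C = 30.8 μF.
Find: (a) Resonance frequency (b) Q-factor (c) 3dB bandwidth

Step 1 — Resonance: ω₀ = 1/√(LC) = 1/√(0.01·3.08e-05) = 1802 rad/s.
Step 2 — f₀ = ω₀/(2π) = 286.8 Hz.
Step 3 — Series Q: Q = ω₀L/R = 1802·0.01/834 = 0.02161.
Step 4 — Bandwidth: Δω = ω₀/Q = 8.34e+04 rad/s; BW = Δω/(2π) = 1.327e+04 Hz.

(a) f₀ = 286.8 Hz  (b) Q = 0.02161  (c) BW = 1.327e+04 Hz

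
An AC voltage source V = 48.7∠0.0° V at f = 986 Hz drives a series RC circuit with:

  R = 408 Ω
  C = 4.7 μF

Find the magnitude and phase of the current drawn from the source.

Step 1 — Angular frequency: ω = 2π·f = 2π·986 = 6195 rad/s.
Step 2 — Component impedances:
  R: Z = R = 408 Ω
  C: Z = 1/(jωC) = -j/(ω·C) = 0 - j34.34 Ω
Step 3 — Series combination: Z_total = R + C = 408 - j34.34 Ω = 409.4∠-4.8° Ω.
Step 4 — Source phasor: V = 48.7∠0.0° V = 48.7 V.
Step 5 — Ohm's law: I = V / Z_total = (48.7) / (408 - j34.34) = 0.1185 + j0.009977 A.
Step 6 — Convert to polar: |I| = 0.1189 A, ∠I = 4.8°.

I = 0.1189∠4.8° A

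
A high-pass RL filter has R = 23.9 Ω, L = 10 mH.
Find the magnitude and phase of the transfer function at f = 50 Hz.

Step 1 — Angular frequency: ω = 2π·50 = 314.2 rad/s.
Step 2 — Transfer function: H(jω) = jωL/(R + jωL).
Step 3 — Numerator jωL = j·3.142; denominator R + jωL = 23.9 + j3.142.
Step 4 — H = 0.01698 + j0.1292.
Step 5 — Magnitude: |H| = 0.1303 (-17.7 dB); phase: φ = 82.5°.

|H| = 0.1303 (-17.7 dB), φ = 82.5°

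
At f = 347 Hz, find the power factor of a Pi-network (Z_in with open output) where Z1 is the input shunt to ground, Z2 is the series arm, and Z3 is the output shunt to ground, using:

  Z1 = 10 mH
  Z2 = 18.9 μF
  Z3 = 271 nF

Step 1 — Angular frequency: ω = 2π·f = 2π·347 = 2180 rad/s.
Step 2 — Component impedances:
  Z1: Z = jωL = j·2180·0.01 = 0 + j21.8 Ω
  Z2: Z = 1/(jωC) = -j/(ω·C) = 0 - j24.27 Ω
  Z3: Z = 1/(jωC) = -j/(ω·C) = 0 - j1692 Ω
Step 3 — With open output, the series arm Z2 and the output shunt Z3 appear in series to ground: Z2 + Z3 = 0 - j1717 Ω.
Step 4 — Parallel with input shunt Z1: Z_in = Z1 || (Z2 + Z3) = 0 + j22.08 Ω = 22.08∠90.0° Ω.
Step 5 — Power factor: PF = cos(φ) = Re(Z)/|Z| = -0/22.08 = -0.
Step 6 — Type: Im(Z) = 22.08 ⇒ lagging (phase φ = 90.0°).

PF = -0 (lagging, φ = 90.0°)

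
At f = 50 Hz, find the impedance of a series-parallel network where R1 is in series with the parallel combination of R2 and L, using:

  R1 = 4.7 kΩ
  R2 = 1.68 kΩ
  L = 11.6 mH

Step 1 — Angular frequency: ω = 2π·f = 2π·50 = 314.2 rad/s.
Step 2 — Component impedances:
  R1: Z = R = 4700 Ω
  R2: Z = R = 1680 Ω
  L: Z = jωL = j·314.2·0.0116 = 0 + j3.644 Ω
Step 3 — Parallel branch: R2 || L = 1/(1/R2 + 1/L) = 0.007905 + j3.644 Ω.
Step 4 — Series with R1: Z_total = R1 + (R2 || L) = 4700 + j3.644 Ω = 4700∠0.0° Ω.

Z = 4700 + j3.644 Ω = 4700∠0.0° Ω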